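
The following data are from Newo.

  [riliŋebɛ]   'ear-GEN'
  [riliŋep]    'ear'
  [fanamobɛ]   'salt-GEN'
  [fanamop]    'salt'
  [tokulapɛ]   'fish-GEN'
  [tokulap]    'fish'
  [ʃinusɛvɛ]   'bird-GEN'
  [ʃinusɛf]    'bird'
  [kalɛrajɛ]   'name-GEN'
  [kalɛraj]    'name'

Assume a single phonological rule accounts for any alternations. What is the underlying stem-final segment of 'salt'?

In [fanamobɛ] and [fanamop] the final segment of 'salt' alternates: [b] ~ [p].
But 'fish' keeps [p] in both environments ([tokulapɛ], [tokulap]), so there is no rule changing /p/ to [b] before the GEN suffix.
The alternation reflects word-final obstruent devoicing: voiced obstruents become voiceless word-finally. /b/ is underlying.

/b/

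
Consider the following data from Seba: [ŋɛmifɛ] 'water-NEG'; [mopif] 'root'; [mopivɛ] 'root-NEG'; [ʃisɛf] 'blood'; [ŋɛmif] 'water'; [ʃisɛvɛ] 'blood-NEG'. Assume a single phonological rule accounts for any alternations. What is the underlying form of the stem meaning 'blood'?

/ʃisɛv/

'blood' shows [f] ~ [v] at the end of the stem ([ʃisɛf] vs [ʃisɛvɛ]).
But 'water' keeps [f] in both environments ([ŋɛmif], [ŋɛmifɛ]), so there is no rule changing /f/ to [v] before the NEG suffix.
The alternation reflects word-final obstruent devoicing: voiced obstruents become voiceless word-finally. /v/ is underlying.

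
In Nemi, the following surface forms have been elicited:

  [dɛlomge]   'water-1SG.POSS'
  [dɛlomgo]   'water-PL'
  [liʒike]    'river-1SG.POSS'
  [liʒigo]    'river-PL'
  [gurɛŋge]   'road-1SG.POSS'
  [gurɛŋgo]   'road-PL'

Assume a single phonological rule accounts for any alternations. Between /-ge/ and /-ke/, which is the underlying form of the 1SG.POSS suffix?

The 1SG.POSS morpheme has two allomorphs, [-ge] and [-ke].
By contrast the PL suffix keeps its initial [g] throughout — that segment must be underlying.
The 1SG.POSS suffix is therefore /-ke/ underlyingly, with post-nasal voicing: voiceless stops become voiced after a nasal.

/-ke/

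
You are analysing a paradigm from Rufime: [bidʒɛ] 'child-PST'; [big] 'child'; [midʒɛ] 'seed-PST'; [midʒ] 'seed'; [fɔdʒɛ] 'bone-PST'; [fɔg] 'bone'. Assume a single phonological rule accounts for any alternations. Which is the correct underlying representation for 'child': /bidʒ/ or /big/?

/big/

In [bidʒɛ] and [big] the final segment of 'child' alternates: [dʒ] ~ [g].
If /dʒ/ were underlying and a rule turned it into [g] in isolation, 'seed' would also alternate; but it has [dʒ] in both [midʒɛ] and [midʒ].
Therefore /g/ is basic and [dʒ] is derived by palatalization before a front vowel (/g/ becomes palato-alveolar [dʒ] before a front vowel).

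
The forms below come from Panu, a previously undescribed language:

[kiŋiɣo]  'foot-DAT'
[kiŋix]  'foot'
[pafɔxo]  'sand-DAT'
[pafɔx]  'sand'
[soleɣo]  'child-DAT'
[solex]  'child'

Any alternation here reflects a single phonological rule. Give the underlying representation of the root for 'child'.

/soleɣ/

The stem for 'child' ends in [ɣ] in [soleɣo] but [x] in [solex].
Compare 'sand', with invariant [x] in [pafɔxo] and [pafɔx]: an analysis with underlying /x/ and a rule producing [ɣ] before the DAT suffix would wrongly predict alternation here too.
The alternation reflects word-final obstruent devoicing: voiced obstruents become voiceless word-finally. /ɣ/ is underlying.
The underlying form of 'child' is therefore /soleɣ/.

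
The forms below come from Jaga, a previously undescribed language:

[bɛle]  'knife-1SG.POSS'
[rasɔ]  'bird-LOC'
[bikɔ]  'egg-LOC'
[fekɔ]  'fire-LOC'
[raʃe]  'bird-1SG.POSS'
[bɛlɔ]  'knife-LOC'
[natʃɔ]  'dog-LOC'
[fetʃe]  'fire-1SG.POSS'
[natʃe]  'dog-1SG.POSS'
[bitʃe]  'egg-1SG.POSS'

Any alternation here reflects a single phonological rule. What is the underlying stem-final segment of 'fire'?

'fire' shows [tʃ] ~ [k] at the end of the stem ([fetʃe] vs [fekɔ]).
If /tʃ/ were underlying and a rule turned it into [k] before the LOC suffix, 'dog' would also alternate; but it has [tʃ] in both [natʃe] and [natʃɔ].
So /k/ is underlying, and a rule of palatalization before a front vowel — /k/ and /s/ become palato-alveolar [tʃ] and [ʃ] before a front vowel — gives [tʃ].

/k/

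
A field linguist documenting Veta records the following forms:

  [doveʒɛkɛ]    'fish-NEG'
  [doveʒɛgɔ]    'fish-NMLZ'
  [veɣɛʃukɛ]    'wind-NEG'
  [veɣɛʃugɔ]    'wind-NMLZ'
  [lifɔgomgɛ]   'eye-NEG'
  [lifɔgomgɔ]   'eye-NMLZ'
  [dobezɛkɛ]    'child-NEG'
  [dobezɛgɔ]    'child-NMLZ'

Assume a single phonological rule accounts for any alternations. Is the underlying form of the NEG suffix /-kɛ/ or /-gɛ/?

/-kɛ/

The NEG suffix surfaces as [-gɛ] and [-kɛ], depending on the final segment of the stem.
The NMLZ suffix, which begins with [g], is invariant after every stem; so [g] is not altered by any rule here.
So the underlying form is /-kɛ/, and voiceless stops become voiced after a nasal.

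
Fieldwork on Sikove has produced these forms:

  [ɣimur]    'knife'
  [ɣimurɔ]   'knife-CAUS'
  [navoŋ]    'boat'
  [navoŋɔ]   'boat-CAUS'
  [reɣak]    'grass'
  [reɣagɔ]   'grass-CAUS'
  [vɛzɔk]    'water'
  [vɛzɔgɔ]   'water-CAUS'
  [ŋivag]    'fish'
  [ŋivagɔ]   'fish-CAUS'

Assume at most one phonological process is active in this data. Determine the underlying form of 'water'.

The root 'water' surfaces as [vɛzɔk] and [vɛzɔgɔ], with a stem-final [k] ~ [g] alternation.
But 'fish' keeps [g] in both environments ([ŋivag], [ŋivagɔ]), so there is no rule changing /g/ to [k] in isolation.
The alternation reflects intervocalic voicing: voiceless stops become voiced between vowels. /k/ is underlying.
The underlying form of 'water' is therefore /vɛzɔk/.

/vɛzɔk/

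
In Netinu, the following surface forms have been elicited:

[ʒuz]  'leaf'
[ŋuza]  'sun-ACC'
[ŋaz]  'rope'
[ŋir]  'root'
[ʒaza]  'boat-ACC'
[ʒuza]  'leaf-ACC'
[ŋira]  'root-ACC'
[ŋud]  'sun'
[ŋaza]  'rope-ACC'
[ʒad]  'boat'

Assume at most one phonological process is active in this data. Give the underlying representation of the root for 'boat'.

'boat' shows [d] ~ [z] at the end of the stem ([ʒad] vs [ʒaza]).
The stem 'leaf' ([ʒuz], [ʒuza]) shows [z] unchanged in both environments, so [z] cannot be basic with [d] derived in isolation.
Therefore /d/ is basic and [z] is derived by intervocalic spirantization (voiced stops become fricatives between vowels).

/ʒad/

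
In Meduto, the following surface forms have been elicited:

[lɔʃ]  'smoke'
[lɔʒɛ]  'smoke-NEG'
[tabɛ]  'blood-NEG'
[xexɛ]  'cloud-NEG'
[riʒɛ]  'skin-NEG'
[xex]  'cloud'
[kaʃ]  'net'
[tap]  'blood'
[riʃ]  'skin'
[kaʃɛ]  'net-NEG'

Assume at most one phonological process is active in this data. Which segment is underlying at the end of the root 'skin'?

The stem for 'skin' ends in [ʃ] in [riʃ] but [ʒ] in [riʒɛ].
Compare 'net', with invariant [ʃ] in [kaʃ] and [kaʃɛ]: an analysis with underlying /ʃ/ and a rule producing [ʒ] before the NEG suffix would wrongly predict alternation here too.
The underlying segment must be /ʒ/; voiced obstruents become voiceless word-finally, yielding [ʃ] there.

/ʒ/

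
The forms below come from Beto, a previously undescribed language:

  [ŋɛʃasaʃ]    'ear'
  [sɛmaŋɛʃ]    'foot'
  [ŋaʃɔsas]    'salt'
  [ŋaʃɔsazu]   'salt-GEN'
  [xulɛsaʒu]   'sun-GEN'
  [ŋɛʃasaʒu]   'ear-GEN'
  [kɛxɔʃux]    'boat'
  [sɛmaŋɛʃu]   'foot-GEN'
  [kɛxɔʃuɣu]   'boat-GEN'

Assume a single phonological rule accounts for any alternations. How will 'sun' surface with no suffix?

[xulɛsaʃ]

The stem for 'ear' ends in [ʃ] in [ŋɛʃasaʃ] but [ʒ] in [ŋɛʃasaʒu].
If /ʃ/ were underlying and a rule turned it into [ʒ] before the GEN suffix, 'foot' would also alternate; but it has [ʃ] in both [sɛmaŋɛʃ] and [sɛmaŋɛʃu].
The alternation reflects word-final obstruent devoicing: voiced obstruents become voiceless word-finally. /ʒ/ is underlying.
From [xulɛsaʒu] the stem 'sun' is /xulɛsaʒ/; word-finally this yields [xulɛsaʃ].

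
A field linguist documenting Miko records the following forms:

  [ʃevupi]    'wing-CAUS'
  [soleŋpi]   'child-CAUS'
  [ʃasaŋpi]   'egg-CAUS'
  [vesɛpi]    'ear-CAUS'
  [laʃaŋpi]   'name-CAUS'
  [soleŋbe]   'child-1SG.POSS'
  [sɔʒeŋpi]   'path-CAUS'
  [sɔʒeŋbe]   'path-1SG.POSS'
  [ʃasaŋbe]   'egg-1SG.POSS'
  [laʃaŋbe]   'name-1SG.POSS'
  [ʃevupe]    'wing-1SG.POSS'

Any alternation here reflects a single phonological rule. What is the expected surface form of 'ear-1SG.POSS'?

The 1SG.POSS morpheme has two allomorphs, [-be] and [-pe].
By contrast the CAUS suffix keeps its initial [p] throughout — that segment must be underlying.
The 1SG.POSS suffix is therefore /-be/ underlyingly, with post-vocalic devoicing: voiced stops become voiceless after a vowel.
After 'ear', which ends in a vowel, the suffix surfaces as [-pe], giving [vesɛpe].

[vesɛpe]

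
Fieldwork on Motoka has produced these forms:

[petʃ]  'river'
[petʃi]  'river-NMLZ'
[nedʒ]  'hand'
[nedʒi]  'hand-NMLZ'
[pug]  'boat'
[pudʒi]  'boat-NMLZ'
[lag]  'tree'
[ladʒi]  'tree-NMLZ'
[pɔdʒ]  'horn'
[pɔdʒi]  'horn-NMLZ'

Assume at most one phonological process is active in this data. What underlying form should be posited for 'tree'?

/lag/

'tree' shows [g] ~ [dʒ] at the end of the stem ([lag] vs [ladʒi]).
But 'hand' keeps [dʒ] in both environments ([nedʒ], [nedʒi]), so there is no rule changing /dʒ/ to [g] in isolation.
Therefore /g/ is basic and [dʒ] is derived by palatalization before a front vowel (/g/ becomes palato-alveolar [dʒ] before a front vowel).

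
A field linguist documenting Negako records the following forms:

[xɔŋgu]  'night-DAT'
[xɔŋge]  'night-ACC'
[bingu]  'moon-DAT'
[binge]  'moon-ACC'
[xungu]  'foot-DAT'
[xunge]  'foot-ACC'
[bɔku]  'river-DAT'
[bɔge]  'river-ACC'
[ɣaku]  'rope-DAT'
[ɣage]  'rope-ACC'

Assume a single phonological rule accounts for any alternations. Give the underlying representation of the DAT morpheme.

The DAT suffix surfaces as [-gu] and [-ku], depending on the final segment of the stem.
The ACC suffix, which begins with [g], is invariant after every stem; so [g] is not altered by any rule here.
So the underlying form is /-ku/, and voiceless stops become voiced after a nasal.

/-ku/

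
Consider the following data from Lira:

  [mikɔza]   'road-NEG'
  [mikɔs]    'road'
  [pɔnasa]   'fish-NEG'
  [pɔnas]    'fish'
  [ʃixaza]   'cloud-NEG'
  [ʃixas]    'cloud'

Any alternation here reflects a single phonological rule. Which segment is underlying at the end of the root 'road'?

The stem for 'road' ends in [z] in [mikɔza] but [s] in [mikɔs].
But 'fish' keeps [s] in both environments ([pɔnasa], [pɔnas]), so there is no rule changing /s/ to [z] before the NEG suffix.
Therefore /z/ is basic and [s] is derived by word-final obstruent devoicing (voiced obstruents become voiceless word-finally).

/z/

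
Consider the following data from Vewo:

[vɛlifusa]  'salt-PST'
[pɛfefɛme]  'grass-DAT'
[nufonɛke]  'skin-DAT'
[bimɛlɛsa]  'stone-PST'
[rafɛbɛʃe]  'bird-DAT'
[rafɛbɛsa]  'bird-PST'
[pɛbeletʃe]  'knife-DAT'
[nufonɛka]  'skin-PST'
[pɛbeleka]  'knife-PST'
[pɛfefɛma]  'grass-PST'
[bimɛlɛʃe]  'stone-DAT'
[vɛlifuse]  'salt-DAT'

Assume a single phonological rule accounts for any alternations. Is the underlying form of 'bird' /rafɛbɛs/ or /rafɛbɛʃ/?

The stem for 'bird' ends in [ʃ] in [rafɛbɛʃe] but [s] in [rafɛbɛsa].
If /s/ were underlying and a rule turned it into [ʃ] before the DAT suffix, 'salt' would also alternate; but it has [s] in both [vɛlifuse] and [vɛlifusa].
The underlying segment must be /ʃ/; palato-alveolar /tʃ/ and /ʃ/ become [k] and [s] when no front vowel follows, yielding [s] there.

/rafɛbɛʃ/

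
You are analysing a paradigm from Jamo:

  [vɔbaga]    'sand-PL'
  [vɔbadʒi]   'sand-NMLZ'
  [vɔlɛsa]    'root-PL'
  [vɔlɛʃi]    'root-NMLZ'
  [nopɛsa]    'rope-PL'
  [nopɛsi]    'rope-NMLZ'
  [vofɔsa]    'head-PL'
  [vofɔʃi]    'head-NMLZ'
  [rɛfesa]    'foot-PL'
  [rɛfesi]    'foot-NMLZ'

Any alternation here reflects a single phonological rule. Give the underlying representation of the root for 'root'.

The stem for 'root' ends in [s] in [vɔlɛsa] but [ʃ] in [vɔlɛʃi].
The stem 'foot' ([rɛfesa], [rɛfesi]) shows [s] unchanged in both environments, so [s] cannot be basic with [ʃ] derived before the NMLZ suffix.
The underlying segment must be /ʃ/; palato-alveolar /dʒ/ and /ʃ/ become [g] and [s] when no front vowel follows, yielding [s] there.

/vɔlɛʃ/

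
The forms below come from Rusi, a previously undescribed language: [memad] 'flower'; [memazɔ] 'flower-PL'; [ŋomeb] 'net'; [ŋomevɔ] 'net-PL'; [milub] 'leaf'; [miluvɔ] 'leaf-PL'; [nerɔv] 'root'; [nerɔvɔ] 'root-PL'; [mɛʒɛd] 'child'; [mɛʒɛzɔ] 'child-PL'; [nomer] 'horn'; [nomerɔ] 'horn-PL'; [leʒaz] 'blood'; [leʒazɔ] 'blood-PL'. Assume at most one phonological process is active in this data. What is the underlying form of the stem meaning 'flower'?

'flower' shows [d] ~ [z] at the end of the stem ([memad] vs [memazɔ]).
But 'blood' keeps [z] in both environments ([leʒaz], [leʒazɔ]), so there is no rule changing /z/ to [d] in isolation.
The alternation reflects intervocalic spirantization: voiced stops become fricatives between vowels. /d/ is underlying.
Hence 'flower' is /memad/ underlyingly.

/memad/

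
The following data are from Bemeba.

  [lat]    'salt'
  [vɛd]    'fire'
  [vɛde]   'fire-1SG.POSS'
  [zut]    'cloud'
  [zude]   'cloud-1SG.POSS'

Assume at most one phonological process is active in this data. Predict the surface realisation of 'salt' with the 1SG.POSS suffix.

[lade]

The stem for 'cloud' ends in [t] in [zut] but [d] in [zude].
If /d/ were underlying and a rule turned it into [t] in isolation, 'fire' would also alternate; but it has [d] in both [vɛd] and [vɛde].
Therefore /t/ is basic and [d] is derived by intervocalic voicing (voiceless stops become voiced between vowels).
The one attested form of 'salt', [lat], shows underlying /lat/. Applying the same rule between vowels gives [lade].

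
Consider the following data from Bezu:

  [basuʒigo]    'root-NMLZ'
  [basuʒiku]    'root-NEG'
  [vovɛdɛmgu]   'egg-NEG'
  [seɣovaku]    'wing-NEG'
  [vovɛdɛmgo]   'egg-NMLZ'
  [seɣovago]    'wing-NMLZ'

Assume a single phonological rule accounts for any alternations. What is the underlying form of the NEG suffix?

/-ku/

The NEG suffix surfaces as [-gu] and [-ku], depending on the final segment of the stem.
By contrast the NMLZ suffix keeps its initial [g] throughout — that segment must be underlying.
So the underlying form is /-ku/, and voiceless stops become voiced after a nasal.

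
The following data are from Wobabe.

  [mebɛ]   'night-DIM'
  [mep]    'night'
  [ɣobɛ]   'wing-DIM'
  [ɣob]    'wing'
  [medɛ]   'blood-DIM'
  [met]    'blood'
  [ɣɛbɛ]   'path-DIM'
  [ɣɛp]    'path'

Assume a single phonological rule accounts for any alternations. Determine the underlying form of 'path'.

/ɣɛp/

The stem for 'path' ends in [b] in [ɣɛbɛ] but [p] in [ɣɛp].
But 'wing' keeps [b] in both environments ([ɣobɛ], [ɣob]), so there is no rule changing /b/ to [p] in isolation.
Therefore /p/ is basic and [b] is derived by intervocalic voicing (voiceless stops become voiced between vowels).
The underlying form of 'path' is therefore /ɣɛp/.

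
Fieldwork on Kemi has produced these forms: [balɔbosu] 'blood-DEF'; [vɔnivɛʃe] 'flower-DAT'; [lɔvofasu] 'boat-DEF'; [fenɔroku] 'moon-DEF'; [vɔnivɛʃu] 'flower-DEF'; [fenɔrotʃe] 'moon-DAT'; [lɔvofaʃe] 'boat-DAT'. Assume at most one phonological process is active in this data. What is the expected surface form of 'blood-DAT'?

[balɔboʃe]

The root 'boat' surfaces as [lɔvofasu] and [lɔvofaʃe], with a stem-final [s] ~ [ʃ] alternation.
The stem 'flower' ([vɔnivɛʃu], [vɔnivɛʃe]) shows [ʃ] unchanged in both environments, so [ʃ] cannot be basic with [s] derived before the DEF suffix.
The alternation reflects palatalization before a front vowel: /k/ and /s/ become palato-alveolar [tʃ] and [ʃ] before a front vowel. /s/ is underlying.
From [balɔbosu] the stem 'blood' is /balɔbos/; before a front vowel this yields [balɔboʃe].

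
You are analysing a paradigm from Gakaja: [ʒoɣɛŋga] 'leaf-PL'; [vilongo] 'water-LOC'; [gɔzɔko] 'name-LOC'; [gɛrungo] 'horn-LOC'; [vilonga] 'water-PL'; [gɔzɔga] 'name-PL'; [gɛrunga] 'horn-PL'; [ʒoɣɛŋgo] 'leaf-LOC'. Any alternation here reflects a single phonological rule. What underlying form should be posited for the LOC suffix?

The LOC suffix surfaces as [-go] and [-ko], depending on the final segment of the stem.
By contrast the PL suffix keeps its initial [g] throughout — that segment must be underlying.
The LOC suffix is therefore /-ko/ underlyingly, with post-nasal voicing: voiceless stops become voiced after a nasal.

/-ko/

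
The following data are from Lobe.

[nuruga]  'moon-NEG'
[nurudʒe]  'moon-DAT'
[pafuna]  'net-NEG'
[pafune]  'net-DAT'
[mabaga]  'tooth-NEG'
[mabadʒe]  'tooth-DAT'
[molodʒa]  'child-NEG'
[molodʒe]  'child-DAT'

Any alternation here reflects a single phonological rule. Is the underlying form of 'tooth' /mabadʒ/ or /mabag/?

'tooth' shows [g] ~ [dʒ] at the end of the stem ([mabaga] vs [mabadʒe]).
The stem 'child' ([molodʒa], [molodʒe]) shows [dʒ] unchanged in both environments, so [dʒ] cannot be basic with [g] derived before the NEG suffix.
So /g/ is underlying, and a rule of palatalization before a front vowel — /g/ becomes palato-alveolar [dʒ] before a front vowel — gives [dʒ].

/mabag/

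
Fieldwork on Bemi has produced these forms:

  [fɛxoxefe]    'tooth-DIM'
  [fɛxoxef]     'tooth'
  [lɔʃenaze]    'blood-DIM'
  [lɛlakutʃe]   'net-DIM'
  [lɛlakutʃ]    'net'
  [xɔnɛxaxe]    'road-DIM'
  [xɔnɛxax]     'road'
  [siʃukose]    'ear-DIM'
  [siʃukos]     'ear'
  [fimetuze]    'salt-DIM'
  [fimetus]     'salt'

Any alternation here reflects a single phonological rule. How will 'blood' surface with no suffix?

[lɔʃenas]

'salt' shows [z] ~ [s] at the end of the stem ([fimetuze] vs [fimetus]).
But 'ear' keeps [s] in both environments ([siʃukose], [siʃukos]), so there is no rule changing /s/ to [z] before the DIM suffix.
Therefore /z/ is basic and [s] is derived by word-final obstruent devoicing (voiced obstruents become voiceless word-finally).
From [lɔʃenaze] the stem 'blood' is /lɔʃenaz/; word-finally this yields [lɔʃenas].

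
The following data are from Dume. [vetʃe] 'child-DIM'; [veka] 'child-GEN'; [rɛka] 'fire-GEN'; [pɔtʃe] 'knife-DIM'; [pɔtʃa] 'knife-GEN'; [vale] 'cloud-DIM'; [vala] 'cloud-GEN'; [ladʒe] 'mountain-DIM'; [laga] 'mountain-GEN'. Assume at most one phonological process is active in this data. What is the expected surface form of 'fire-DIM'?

In [vetʃe] and [veka] the final segment of 'child' alternates: [tʃ] ~ [k].
But 'knife' keeps [tʃ] in both environments ([pɔtʃe], [pɔtʃa]), so there is no rule changing /tʃ/ to [k] before the GEN suffix.
The alternation reflects palatalization before a front vowel: /k/ and /g/ become palato-alveolar [tʃ] and [dʒ] before a front vowel. /k/ is underlying.
From [rɛka] the stem 'fire' is /rɛk/; before a front vowel this yields [rɛtʃe].

[rɛtʃe]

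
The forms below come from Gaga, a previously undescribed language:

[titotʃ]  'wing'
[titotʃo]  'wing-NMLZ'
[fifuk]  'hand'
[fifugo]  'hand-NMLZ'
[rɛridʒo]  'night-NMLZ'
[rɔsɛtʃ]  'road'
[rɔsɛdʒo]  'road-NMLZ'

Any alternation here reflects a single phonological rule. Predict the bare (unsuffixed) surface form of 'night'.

[rɛritʃ]

The root 'road' surfaces as [rɔsɛtʃ] and [rɔsɛdʒo], with a stem-final [tʃ] ~ [dʒ] alternation.
If /tʃ/ were underlying and a rule turned it into [dʒ] before the NMLZ suffix, 'wing' would also alternate; but it has [tʃ] in both [titotʃ] and [titotʃo].
The alternation reflects word-final obstruent devoicing: voiced obstruents become voiceless word-finally. /dʒ/ is underlying.
From [rɛridʒo] the stem 'night' is /rɛridʒ/; word-finally this yields [rɛritʃ].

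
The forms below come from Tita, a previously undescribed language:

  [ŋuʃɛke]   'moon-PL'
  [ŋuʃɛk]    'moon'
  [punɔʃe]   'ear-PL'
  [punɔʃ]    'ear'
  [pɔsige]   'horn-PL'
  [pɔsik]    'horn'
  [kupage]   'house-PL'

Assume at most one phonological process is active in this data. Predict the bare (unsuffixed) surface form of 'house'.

[kupak]

'horn' shows [g] ~ [k] at the end of the stem ([pɔsige] vs [pɔsik]).
Compare 'moon', with invariant [k] in [ŋuʃɛke] and [ŋuʃɛk]: an analysis with underlying /k/ and a rule producing [g] before the PL suffix would wrongly predict alternation here too.
So /g/ is underlying, and a rule of word-final obstruent devoicing — voiced obstruents become voiceless word-finally — gives [k].
From [kupage] the stem 'house' is /kupag/; word-finally this yields [kupak].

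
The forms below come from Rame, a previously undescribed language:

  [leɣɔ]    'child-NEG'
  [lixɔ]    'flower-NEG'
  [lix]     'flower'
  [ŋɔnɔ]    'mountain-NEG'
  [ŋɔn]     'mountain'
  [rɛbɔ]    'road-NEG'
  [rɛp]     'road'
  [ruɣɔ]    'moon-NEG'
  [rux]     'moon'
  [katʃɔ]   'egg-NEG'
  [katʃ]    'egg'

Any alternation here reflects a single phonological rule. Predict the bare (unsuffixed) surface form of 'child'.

'moon' shows [ɣ] ~ [x] at the end of the stem ([ruɣɔ] vs [rux]).
But 'flower' keeps [x] in both environments ([lixɔ], [lix]), so there is no rule changing /x/ to [ɣ] before the NEG suffix.
The alternation reflects word-final obstruent devoicing: voiced obstruents become voiceless word-finally. /ɣ/ is underlying.
The one attested form of 'child', [leɣɔ], shows underlying /leɣ/. Applying the same rule word-finally gives [lex].

[lex]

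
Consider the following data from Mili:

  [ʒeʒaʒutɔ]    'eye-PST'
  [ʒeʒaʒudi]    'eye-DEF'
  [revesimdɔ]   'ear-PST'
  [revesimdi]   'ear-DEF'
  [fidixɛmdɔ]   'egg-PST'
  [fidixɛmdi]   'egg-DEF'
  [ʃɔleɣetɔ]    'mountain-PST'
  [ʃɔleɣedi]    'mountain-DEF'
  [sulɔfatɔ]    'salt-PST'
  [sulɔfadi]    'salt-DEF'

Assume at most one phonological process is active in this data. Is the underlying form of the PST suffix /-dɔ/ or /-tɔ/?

/-tɔ/

The PST morpheme has two allomorphs, [-dɔ] and [-tɔ].
The DEF suffix, which begins with [d], is invariant after every stem; so [d] is not altered by any rule here.
So the underlying form is /-tɔ/, and voiceless stops become voiced after a nasal.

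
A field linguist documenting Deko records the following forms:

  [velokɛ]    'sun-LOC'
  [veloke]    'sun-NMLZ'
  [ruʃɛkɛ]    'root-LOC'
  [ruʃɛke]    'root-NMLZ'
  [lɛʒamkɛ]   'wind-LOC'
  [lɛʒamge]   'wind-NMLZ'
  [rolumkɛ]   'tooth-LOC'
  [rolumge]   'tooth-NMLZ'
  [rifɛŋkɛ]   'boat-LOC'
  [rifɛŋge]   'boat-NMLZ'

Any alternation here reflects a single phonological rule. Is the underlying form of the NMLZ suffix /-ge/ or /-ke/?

/-ge/

The NMLZ morpheme has two allomorphs, [-ge] and [-ke].
By contrast the LOC suffix keeps its initial [k] throughout — that segment must be underlying.
So the underlying form is /-ge/, and voiced stops become voiceless after a vowel.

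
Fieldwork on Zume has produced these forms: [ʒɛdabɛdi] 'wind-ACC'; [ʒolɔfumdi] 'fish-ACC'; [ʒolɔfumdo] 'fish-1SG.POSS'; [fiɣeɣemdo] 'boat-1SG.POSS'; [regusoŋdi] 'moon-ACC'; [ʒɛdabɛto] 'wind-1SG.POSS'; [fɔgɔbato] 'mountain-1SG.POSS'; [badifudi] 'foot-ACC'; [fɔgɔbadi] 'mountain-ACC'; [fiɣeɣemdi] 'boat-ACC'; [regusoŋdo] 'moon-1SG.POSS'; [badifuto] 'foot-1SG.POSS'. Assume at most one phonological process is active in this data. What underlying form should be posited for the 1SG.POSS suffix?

/-to/

The 1SG.POSS morpheme has two allomorphs, [-do] and [-to].
The ACC suffix, which begins with [d], is invariant after every stem; so [d] is not altered by any rule here.
The 1SG.POSS suffix is therefore /-to/ underlyingly, with post-nasal voicing: voiceless stops become voiced after a nasal.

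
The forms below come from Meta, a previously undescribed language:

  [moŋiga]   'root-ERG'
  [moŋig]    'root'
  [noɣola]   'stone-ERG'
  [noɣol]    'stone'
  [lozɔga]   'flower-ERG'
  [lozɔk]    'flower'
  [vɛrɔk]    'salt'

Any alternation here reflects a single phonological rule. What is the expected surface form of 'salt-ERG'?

The root 'flower' surfaces as [lozɔga] and [lozɔk], with a stem-final [g] ~ [k] alternation.
But 'root' keeps [g] in both environments ([moŋiga], [moŋig]), so there is no rule changing /g/ to [k] in isolation.
So /k/ is underlying, and a rule of intervocalic voicing — voiceless stops become voiced between vowels — gives [g].
The one attested form of 'salt', [vɛrɔk], shows underlying /vɛrɔk/. Applying the same rule between vowels gives [vɛrɔga].

[vɛrɔga]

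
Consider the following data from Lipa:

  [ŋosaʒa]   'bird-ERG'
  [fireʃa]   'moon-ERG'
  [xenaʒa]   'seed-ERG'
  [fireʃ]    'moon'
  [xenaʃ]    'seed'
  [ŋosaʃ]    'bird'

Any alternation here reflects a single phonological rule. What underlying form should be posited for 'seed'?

/xenaʒ/

In [xenaʃ] and [xenaʒa] the final segment of 'seed' alternates: [ʃ] ~ [ʒ].
Compare 'moon', with invariant [ʃ] in [fireʃ] and [fireʃa]: an analysis with underlying /ʃ/ and a rule producing [ʒ] before the ERG suffix would wrongly predict alternation here too.
So /ʒ/ is underlying, and a rule of word-final obstruent devoicing — voiced obstruents become voiceless word-finally — gives [ʃ].
The underlying form of 'seed' is therefore /xenaʒ/.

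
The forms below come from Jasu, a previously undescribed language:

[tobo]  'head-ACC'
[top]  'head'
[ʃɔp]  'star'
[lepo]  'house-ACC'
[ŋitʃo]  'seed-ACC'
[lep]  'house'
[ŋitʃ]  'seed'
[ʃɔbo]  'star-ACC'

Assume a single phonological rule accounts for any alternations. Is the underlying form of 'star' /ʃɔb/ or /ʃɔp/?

The stem for 'star' ends in [b] in [ʃɔbo] but [p] in [ʃɔp].
Compare 'house', with invariant [p] in [lepo] and [lep]: an analysis with underlying /p/ and a rule producing [b] before the ACC suffix would wrongly predict alternation here too.
The underlying segment must be /b/; voiced obstruents become voiceless word-finally, yielding [p] there.

/ʃɔb/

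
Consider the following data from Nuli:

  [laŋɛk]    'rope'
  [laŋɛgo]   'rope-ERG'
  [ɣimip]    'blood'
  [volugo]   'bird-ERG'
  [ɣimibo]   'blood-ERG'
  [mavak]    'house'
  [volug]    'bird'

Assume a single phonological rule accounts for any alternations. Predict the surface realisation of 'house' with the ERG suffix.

In [laŋɛk] and [laŋɛgo] the final segment of 'rope' alternates: [k] ~ [g].
If /g/ were underlying and a rule turned it into [k] in isolation, 'bird' would also alternate; but it has [g] in both [volug] and [volugo].
So /k/ is underlying, and a rule of intervocalic voicing — voiceless stops become voiced between vowels — gives [g].
The one attested form of 'house', [mavak], shows underlying /mavak/. Applying the same rule between vowels gives [mavago].

[mavago]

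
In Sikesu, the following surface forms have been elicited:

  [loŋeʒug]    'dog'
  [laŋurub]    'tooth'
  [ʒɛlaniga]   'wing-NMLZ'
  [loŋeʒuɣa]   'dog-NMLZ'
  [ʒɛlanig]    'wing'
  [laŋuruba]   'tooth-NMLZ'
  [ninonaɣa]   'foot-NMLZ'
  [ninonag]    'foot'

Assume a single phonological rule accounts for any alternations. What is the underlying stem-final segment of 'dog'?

/ɣ/

The stem for 'dog' ends in [g] in [loŋeʒug] but [ɣ] in [loŋeʒuɣa].
Compare 'wing', with invariant [g] in [ʒɛlanig] and [ʒɛlaniga]: an analysis with underlying /g/ and a rule producing [ɣ] before the NMLZ suffix would wrongly predict alternation here too.
The alternation reflects word-final hardening: voiced fricatives become stops word-finally. /ɣ/ is underlying.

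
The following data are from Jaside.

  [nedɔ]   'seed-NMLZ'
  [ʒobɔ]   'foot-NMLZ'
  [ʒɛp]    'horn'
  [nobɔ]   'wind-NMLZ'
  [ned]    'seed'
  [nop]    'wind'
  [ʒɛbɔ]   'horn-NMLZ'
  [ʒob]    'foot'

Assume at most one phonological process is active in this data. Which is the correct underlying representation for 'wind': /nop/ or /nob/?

The root 'wind' surfaces as [nobɔ] and [nop], with a stem-final [b] ~ [p] alternation.
Compare 'foot', with invariant [b] in [ʒobɔ] and [ʒob]: an analysis with underlying /b/ and a rule producing [p] in isolation would wrongly predict alternation here too.
Therefore /p/ is basic and [b] is derived by intervocalic voicing (voiceless stops become voiced between vowels).

/nop/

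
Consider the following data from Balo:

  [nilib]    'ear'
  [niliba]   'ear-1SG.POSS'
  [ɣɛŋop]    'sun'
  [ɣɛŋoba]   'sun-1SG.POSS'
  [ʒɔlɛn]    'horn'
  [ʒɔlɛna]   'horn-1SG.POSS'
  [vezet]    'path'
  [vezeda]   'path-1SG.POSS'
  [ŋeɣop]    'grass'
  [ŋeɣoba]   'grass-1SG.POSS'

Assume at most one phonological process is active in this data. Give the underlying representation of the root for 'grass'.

/ŋeɣop/

The root 'grass' surfaces as [ŋeɣop] and [ŋeɣoba], with a stem-final [p] ~ [b] alternation.
The stem 'ear' ([nilib], [niliba]) shows [b] unchanged in both environments, so [b] cannot be basic with [p] derived in isolation.
Therefore /p/ is basic and [b] is derived by intervocalic voicing (voiceless stops become voiced between vowels).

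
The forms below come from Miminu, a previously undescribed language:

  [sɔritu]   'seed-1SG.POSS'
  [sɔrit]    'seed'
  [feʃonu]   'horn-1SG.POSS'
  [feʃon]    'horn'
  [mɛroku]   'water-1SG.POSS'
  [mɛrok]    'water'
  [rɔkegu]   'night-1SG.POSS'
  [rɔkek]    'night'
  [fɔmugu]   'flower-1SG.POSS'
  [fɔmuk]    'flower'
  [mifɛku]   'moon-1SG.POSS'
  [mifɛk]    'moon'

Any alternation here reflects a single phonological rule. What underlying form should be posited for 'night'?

/rɔkeg/

'night' shows [g] ~ [k] at the end of the stem ([rɔkegu] vs [rɔkek]).
If /k/ were underlying and a rule turned it into [g] before the 1SG.POSS suffix, 'water' would also alternate; but it has [k] in both [mɛroku] and [mɛrok].
Therefore /g/ is basic and [k] is derived by word-final obstruent devoicing (voiced obstruents become voiceless word-finally).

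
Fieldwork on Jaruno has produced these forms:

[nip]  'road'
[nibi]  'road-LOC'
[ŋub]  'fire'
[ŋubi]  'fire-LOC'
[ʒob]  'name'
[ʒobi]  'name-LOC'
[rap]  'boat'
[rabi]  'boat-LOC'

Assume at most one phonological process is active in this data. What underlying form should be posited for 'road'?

/nip/

'road' shows [p] ~ [b] at the end of the stem ([nip] vs [nibi]).
But 'fire' keeps [b] in both environments ([ŋub], [ŋubi]), so there is no rule changing /b/ to [p] in isolation.
Therefore /p/ is basic and [b] is derived by intervocalic voicing (voiceless stops become voiced between vowels).
The underlying form of 'road' is therefore /nip/.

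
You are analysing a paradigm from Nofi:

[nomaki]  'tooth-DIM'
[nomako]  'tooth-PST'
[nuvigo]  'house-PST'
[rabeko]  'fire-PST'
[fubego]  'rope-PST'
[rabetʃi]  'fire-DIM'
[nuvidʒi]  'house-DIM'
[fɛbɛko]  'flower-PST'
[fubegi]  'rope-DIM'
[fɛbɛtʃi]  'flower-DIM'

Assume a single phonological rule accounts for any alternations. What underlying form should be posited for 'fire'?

The stem for 'fire' ends in [tʃ] in [rabetʃi] but [k] in [rabeko].
But 'tooth' keeps [k] in both environments ([nomaki], [nomako]), so there is no rule changing /k/ to [tʃ] before the DIM suffix.
The underlying segment must be /tʃ/; palato-alveolar /tʃ/ and /dʒ/ become [k] and [g] when no front vowel follows, yielding [k] there.
Hence 'fire' is /rabetʃ/ underlyingly.

/rabetʃ/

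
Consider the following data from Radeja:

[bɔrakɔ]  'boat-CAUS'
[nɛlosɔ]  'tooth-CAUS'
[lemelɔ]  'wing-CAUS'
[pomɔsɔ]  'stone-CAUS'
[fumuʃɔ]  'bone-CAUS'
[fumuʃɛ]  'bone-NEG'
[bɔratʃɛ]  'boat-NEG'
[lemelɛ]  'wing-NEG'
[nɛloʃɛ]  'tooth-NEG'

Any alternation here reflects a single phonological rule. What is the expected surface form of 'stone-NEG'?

[pomɔʃɛ]

'tooth' shows [s] ~ [ʃ] at the end of the stem ([nɛlosɔ] vs [nɛloʃɛ]).
Compare 'bone', with invariant [ʃ] in [fumuʃɔ] and [fumuʃɛ]: an analysis with underlying /ʃ/ and a rule producing [s] before the CAUS suffix would wrongly predict alternation here too.
The alternation reflects palatalization before a front vowel: /k/ and /s/ become palato-alveolar [tʃ] and [ʃ] before a front vowel. /s/ is underlying.
From [pomɔsɔ] the stem 'stone' is /pomɔs/; before a front vowel this yields [pomɔʃɛ].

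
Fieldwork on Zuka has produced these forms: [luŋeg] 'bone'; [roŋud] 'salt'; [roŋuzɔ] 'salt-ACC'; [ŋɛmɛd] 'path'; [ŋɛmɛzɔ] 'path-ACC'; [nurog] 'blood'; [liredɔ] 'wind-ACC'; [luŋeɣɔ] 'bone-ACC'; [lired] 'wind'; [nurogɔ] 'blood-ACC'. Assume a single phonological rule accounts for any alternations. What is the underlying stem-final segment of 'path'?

/z/

'path' shows [z] ~ [d] at the end of the stem ([ŋɛmɛzɔ] vs [ŋɛmɛd]).
If /d/ were underlying and a rule turned it into [z] before the ACC suffix, 'wind' would also alternate; but it has [d] in both [liredɔ] and [lired].
So /z/ is underlying, and a rule of word-final hardening — voiced fricatives become stops word-finally — gives [d].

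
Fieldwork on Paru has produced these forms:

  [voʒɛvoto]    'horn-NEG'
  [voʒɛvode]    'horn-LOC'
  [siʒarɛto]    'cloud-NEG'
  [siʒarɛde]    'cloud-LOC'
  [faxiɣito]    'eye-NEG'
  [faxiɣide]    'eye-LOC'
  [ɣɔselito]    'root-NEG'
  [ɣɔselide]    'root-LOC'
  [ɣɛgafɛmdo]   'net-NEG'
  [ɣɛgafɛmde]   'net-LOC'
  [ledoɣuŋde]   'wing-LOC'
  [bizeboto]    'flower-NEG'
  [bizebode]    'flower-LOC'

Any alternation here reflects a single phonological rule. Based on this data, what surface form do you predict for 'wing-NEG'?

The NEG suffix surfaces as [-do] and [-to], depending on the final segment of the stem.
The LOC suffix, which begins with [d], is invariant after every stem; so [d] is not altered by any rule here.
The NEG suffix is therefore /-to/ underlyingly, with post-nasal voicing: voiceless stops become voiced after a nasal.
After 'wing', which ends in a nasal, the suffix surfaces as [-do], giving [ledoɣuŋdo].

[ledoɣuŋdo]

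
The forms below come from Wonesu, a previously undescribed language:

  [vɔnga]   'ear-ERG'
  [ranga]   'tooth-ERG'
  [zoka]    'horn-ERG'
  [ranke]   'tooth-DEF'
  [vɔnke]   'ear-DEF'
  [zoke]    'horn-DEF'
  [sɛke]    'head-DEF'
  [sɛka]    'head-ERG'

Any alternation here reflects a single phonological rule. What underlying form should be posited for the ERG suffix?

The ERG suffix surfaces as [-ga] and [-ka], depending on the final segment of the stem.
The DEF suffix, which begins with [k], is invariant after every stem; so [k] is not altered by any rule here.
The ERG suffix is therefore /-ga/ underlyingly, with post-vocalic devoicing: voiced stops become voiceless after a vowel.

/-ga/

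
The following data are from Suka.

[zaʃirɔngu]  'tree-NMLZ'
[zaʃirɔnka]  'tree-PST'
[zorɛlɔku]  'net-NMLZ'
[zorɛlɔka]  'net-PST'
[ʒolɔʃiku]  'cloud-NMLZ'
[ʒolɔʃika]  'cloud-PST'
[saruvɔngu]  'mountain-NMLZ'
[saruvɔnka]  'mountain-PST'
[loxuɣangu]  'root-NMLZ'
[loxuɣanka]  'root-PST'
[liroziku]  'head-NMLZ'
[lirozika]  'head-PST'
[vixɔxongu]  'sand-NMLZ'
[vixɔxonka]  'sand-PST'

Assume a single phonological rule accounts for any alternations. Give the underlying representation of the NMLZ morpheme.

/-gu/

The NMLZ morpheme has two allomorphs, [-gu] and [-ku].
By contrast the PST suffix keeps its initial [k] throughout — that segment must be underlying.
The NMLZ suffix is therefore /-gu/ underlyingly, with post-vocalic devoicing: voiced stops become voiceless after a vowel.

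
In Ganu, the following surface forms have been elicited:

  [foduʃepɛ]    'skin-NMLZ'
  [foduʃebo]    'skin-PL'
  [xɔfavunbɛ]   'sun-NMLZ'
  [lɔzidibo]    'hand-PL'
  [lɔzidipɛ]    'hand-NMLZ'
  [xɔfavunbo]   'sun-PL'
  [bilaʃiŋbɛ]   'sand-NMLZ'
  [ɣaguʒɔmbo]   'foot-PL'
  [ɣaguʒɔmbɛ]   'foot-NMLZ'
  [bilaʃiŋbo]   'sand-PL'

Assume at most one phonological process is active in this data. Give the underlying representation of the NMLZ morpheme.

/-pɛ/

The NMLZ morpheme has two allomorphs, [-bɛ] and [-pɛ].
The PL suffix, which begins with [b], is invariant after every stem; so [b] is not altered by any rule here.
So the underlying form is /-pɛ/, and voiceless stops become voiced after a nasal.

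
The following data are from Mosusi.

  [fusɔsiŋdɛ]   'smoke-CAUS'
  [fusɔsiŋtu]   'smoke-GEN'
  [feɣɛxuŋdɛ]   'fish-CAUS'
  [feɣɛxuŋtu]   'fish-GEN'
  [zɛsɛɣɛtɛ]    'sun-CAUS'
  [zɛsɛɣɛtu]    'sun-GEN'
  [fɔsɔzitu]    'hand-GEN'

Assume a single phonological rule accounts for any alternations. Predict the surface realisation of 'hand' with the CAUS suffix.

[fɔsɔzitɛ]

The CAUS suffix surfaces as [-dɛ] and [-tɛ], depending on the final segment of the stem.
By contrast the GEN suffix keeps its initial [t] throughout — that segment must be underlying.
The CAUS suffix is therefore /-dɛ/ underlyingly, with post-vocalic devoicing: voiced stops become voiceless after a vowel.
After 'hand', which ends in a vowel, the suffix surfaces as [-tɛ], giving [fɔsɔzitɛ].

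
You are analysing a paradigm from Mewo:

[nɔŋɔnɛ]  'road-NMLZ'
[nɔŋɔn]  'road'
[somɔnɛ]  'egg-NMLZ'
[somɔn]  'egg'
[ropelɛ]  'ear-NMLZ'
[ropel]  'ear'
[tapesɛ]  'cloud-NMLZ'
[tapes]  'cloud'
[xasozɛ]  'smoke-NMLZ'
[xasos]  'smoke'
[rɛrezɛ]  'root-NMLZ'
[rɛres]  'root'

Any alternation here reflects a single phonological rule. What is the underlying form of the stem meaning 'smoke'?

In [xasozɛ] and [xasos] the final segment of 'smoke' alternates: [z] ~ [s].
The stem 'cloud' ([tapesɛ], [tapes]) shows [s] unchanged in both environments, so [s] cannot be basic with [z] derived before the NMLZ suffix.
The alternation reflects word-final obstruent devoicing: voiced obstruents become voiceless word-finally. /z/ is underlying.
So 'smoke' = /xasoz/.

/xasoz/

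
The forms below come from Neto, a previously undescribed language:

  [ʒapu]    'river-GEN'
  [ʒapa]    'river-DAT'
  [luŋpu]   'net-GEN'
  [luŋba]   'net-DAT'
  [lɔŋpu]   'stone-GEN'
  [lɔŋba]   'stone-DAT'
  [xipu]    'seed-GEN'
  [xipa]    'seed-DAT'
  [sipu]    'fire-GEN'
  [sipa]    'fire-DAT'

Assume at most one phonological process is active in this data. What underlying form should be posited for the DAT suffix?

The DAT morpheme has two allomorphs, [-ba] and [-pa].
By contrast the GEN suffix keeps its initial [p] throughout — that segment must be underlying.
So the underlying form is /-ba/, and voiced stops become voiceless after a vowel.

/-ba/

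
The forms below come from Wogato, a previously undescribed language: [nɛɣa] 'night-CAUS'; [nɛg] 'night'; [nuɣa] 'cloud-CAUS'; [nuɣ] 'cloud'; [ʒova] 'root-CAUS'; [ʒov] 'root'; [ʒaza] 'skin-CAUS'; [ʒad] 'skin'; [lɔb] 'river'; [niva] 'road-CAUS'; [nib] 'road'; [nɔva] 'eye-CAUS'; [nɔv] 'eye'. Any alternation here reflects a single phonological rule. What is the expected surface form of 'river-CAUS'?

'road' shows [v] ~ [b] at the end of the stem ([niva] vs [nib]).
If /v/ were underlying and a rule turned it into [b] in isolation, 'root' would also alternate; but it has [v] in both [ʒova] and [ʒov].
Therefore /b/ is basic and [v] is derived by intervocalic spirantization (voiced stops become fricatives between vowels).
From [lɔb] the stem 'river' is /lɔb/; between vowels this yields [lɔva].

[lɔva]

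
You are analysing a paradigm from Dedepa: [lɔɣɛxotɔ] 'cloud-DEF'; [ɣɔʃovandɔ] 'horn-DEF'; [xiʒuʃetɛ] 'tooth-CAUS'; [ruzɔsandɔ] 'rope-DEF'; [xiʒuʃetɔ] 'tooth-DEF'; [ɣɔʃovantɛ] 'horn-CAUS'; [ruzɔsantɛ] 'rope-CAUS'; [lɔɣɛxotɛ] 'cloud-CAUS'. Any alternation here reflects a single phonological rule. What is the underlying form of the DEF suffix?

/-dɔ/

The DEF morpheme has two allomorphs, [-dɔ] and [-tɔ].
By contrast the CAUS suffix keeps its initial [t] throughout — that segment must be underlying.
The DEF suffix is therefore /-dɔ/ underlyingly, with post-vocalic devoicing: voiced stops become voiceless after a vowel.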